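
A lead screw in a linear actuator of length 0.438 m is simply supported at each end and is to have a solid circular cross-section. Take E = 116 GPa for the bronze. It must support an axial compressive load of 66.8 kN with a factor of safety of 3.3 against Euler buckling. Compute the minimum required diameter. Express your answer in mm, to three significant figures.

d ≈ 29.5 mm

Required P_cr = n·P = 3.3 × 66.8 = 220.4 kN
L_e = K·L = 1 × 0.438 = 0.4380 m
Required I = P_cr·L_e²/(π²E) = 2.204×10^5 × 0.4380² / (π² × 1.16×10^11) = 3.694×10^-8 m⁴
I_req = 3.694×10^4 mm⁴
Solid circle: I = πd⁴/64  ⇒  d = (64I/π)^(1/4) = (64×3.694×10^4/π)^(1/4) = 29.5 mm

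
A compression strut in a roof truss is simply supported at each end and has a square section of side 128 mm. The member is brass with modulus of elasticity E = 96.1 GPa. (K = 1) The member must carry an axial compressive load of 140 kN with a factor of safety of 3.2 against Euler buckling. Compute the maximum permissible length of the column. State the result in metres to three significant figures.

L_max ≈ 6.88 m

I = a⁴/12 = 128⁴/12 = 2.237×10^7 mm⁴
I = 2.237×10^-5 m⁴
Required critical load P_cr = n·P = 3.2 × 140 = 448.0 kN = 4.480×10^5 N
From P_cr = π²EI/(K·L)²:  L = (1/K)·√(π²EI/P_cr) = (1/1)·√(π²×9.61×10^10×2.237×10^-5/4.480×10^5)
L = 6.88 m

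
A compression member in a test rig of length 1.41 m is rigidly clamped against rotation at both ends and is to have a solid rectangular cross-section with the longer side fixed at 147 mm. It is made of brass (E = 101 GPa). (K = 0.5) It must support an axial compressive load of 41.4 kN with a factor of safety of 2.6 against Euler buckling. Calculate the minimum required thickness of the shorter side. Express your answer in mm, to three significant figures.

Required P_cr = n·P = 2.6 × 41.4 = 107.6 kN
L_e = K·L = 0.5 × 1.41 = 0.7050 m
Required I = P_cr·L_e²/(π²E) = 1.076×10^5 × 0.7050² / (π² × 1.01×10^11) = 5.367×10^-8 m⁴
I_req = 5.367×10^4 mm⁴
Rectangle, weak axis: I_min = h·b³/12 with h = 147 mm fixed  ⇒  b = (12I/h)^(1/3) = 16.4 mm

b ≈ 16.4 mm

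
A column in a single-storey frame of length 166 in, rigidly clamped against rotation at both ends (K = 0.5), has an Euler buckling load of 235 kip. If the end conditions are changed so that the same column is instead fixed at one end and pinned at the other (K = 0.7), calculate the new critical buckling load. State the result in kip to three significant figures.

P_cr ≈ 120 kip

P_cr ∝ 1/K², so P_cr,new = P_cr,old × (K_old/K_new)² = 235 × (0.5/0.7)²
= 235 × 0.5102 = 120 kip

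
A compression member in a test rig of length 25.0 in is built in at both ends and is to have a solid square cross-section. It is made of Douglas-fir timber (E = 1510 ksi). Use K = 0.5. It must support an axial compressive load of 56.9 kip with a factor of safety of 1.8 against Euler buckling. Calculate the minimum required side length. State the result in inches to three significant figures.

Required P_cr = n·P = 1.8 × 56.9 = 102.4 kip
L_e = K·L = 0.5 × 25.0 = 12.50 in
Required I = P_cr·L_e²/(π²E) = 1.024×10^5 × 12.50² / (π² × 1.51×10^6) = 1.074 in⁴
Solid square: I = a⁴/12  ⇒  a = (12I)^(1/4) = (12×1.074)^(1/4) = 1.89 in

a ≈ 1.89 in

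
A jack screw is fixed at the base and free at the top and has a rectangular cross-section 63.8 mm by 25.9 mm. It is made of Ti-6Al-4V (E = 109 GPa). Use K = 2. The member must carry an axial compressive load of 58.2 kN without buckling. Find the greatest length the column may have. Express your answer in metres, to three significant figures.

L_max ≈ 0.653 m

Buckling occurs about the weak axis: I_min = h·b³/12 with b = 25.9 mm (the shorter side).
I_min = 63.8×25.9³/12 = 9.237×10^4 mm⁴
I = 9.237×10^-8 m⁴
At the buckling limit P_cr = P = 5.820×10^4 N
From P_cr = π²EI/(K·L)²:  L = (1/K)·√(π²EI/P_cr) = (1/2)·√(π²×1.09×10^11×9.237×10^-8/5.820×10^4)
L = 0.653 m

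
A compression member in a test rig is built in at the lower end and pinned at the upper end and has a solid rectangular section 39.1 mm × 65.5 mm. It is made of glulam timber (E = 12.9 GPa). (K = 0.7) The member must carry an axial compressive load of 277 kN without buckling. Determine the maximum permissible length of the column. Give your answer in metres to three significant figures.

L_max ≈ 0.553 m

Buckling occurs about the weak axis: I_min = h·b³/12 with b = 39.1 mm (the shorter side).
I_min = 65.5×39.1³/12 = 3.263×10^5 mm⁴
I = 3.263×10^-7 m⁴
At the buckling limit P_cr = P = 2.770×10^5 N
From P_cr = π²EI/(K·L)²:  L = (1/K)·√(π²EI/P_cr) = (1/0.7)·√(π²×1.29×10^10×3.263×10^-7/2.770×10^5)
L = 0.553 m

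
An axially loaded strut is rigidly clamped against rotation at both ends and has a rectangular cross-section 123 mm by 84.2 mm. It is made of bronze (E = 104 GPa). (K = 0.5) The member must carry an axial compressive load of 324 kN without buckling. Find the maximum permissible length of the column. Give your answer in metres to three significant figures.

L_max ≈ 8.81 m

Buckling occurs about the weak axis: I_min = h·b³/12 with b = 84.2 mm (the shorter side).
I_min = 123×84.2³/12 = 6.119×10^6 mm⁴
I = 6.119×10^-6 m⁴
At the buckling limit P_cr = P = 3.240×10^5 N
From P_cr = π²EI/(K·L)²:  L = (1/K)·√(π²EI/P_cr) = (1/0.5)·√(π²×1.04×10^11×6.119×10^-6/3.240×10^5)
L = 8.81 m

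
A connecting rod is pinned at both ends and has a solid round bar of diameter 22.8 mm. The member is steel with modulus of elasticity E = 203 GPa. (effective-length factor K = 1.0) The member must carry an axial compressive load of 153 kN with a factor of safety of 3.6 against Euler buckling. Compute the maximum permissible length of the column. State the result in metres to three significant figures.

I = πd⁴/64 = π×22.8⁴/64 = 1.327×10^4 mm⁴
I = 1.327×10^-8 m⁴
Required critical load P_cr = n·P = 3.6 × 153 = 550.8 kN = 5.508×10^5 N
From P_cr = π²EI/(K·L)²:  L = (1/K)·√(π²EI/P_cr) = (1/1)·√(π²×2.03×10^11×1.327×10^-8/5.508×10^5)
L = 0.220 m

L_max ≈ 0.220 m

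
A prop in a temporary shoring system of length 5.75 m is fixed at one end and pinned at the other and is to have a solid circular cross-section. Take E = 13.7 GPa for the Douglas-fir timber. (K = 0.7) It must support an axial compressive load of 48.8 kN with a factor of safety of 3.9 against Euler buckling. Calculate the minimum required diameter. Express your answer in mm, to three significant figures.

Required P_cr = n·P = 3.9 × 48.8 = 190.3 kN
L_e = K·L = 0.7 × 5.75 = 4.025 m
Required I = P_cr·L_e²/(π²E) = 1.903×10^5 × 4.025² / (π² × 1.37×10^10) = 2.280×10^-5 m⁴
I_req = 2.280×10^7 mm⁴
Solid circle: I = πd⁴/64  ⇒  d = (64I/π)^(1/4) = (64×2.280×10^7/π)^(1/4) = 147 mm

d ≈ 147 mm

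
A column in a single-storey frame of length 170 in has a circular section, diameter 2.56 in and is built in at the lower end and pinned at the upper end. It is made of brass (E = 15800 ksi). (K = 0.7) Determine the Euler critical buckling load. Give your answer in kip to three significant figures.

P_cr ≈ 23.2 kip

I = πd⁴/64 = π×2.56⁴/64 = 2.108 in⁴
Effective length L_e = K·L = 0.7 × 170 = 119.0 in
P_cr = π²EI / L_e² = π² × 15800×10³ × 2.108 / 119.0² = 2.322×10^4 lb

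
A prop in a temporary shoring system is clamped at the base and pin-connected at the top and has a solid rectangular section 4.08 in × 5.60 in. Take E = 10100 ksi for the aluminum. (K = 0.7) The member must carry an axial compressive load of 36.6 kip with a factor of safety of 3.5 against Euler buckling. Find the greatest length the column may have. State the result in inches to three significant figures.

Buckling occurs about the weak axis: I_min = h·b³/12 with b = 4.08 in (the shorter side).
I_min = 5.60×4.08³/12 = 31.69 in⁴
Required critical load P_cr = n·P = 3.5 × 36.6 = 128.1 kip = 1.281×10^5 lb
From P_cr = π²EI/(K·L)²:  L = (1/K)·√(π²EI/P_cr) = (1/0.7)·√(π²×1.01×10^7×31.69/1.281×10^5)
L = 224 in

L_max ≈ 224 in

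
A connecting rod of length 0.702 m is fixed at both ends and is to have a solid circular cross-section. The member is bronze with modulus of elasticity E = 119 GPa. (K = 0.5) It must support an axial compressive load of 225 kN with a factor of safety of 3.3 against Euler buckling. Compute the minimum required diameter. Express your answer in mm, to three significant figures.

d ≈ 35.5 mm

Required P_cr = n·P = 3.3 × 225 = 742.5 kN
L_e = K·L = 0.5 × 0.702 = 0.3510 m
Required I = P_cr·L_e²/(π²E) = 7.425×10^5 × 0.3510² / (π² × 1.19×10^11) = 7.789×10^-8 m⁴
I_req = 7.789×10^4 mm⁴
Solid circle: I = πd⁴/64  ⇒  d = (64I/π)^(1/4) = (64×7.789×10^4/π)^(1/4) = 35.5 mm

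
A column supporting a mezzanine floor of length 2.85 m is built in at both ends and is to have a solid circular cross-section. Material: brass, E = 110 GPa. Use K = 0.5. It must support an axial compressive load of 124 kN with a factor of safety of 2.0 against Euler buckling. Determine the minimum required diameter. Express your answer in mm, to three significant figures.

d ≈ 55.4 mm

Required P_cr = n·P = 2.0 × 124 = 248.0 kN
L_e = K·L = 0.5 × 2.85 = 1.425 m
Required I = P_cr·L_e²/(π²E) = 2.480×10^5 × 1.425² / (π² × 1.10×10^11) = 4.639×10^-7 m⁴
I_req = 4.639×10^5 mm⁴
Solid circle: I = πd⁴/64  ⇒  d = (64I/π)^(1/4) = (64×4.639×10^5/π)^(1/4) = 55.4 mm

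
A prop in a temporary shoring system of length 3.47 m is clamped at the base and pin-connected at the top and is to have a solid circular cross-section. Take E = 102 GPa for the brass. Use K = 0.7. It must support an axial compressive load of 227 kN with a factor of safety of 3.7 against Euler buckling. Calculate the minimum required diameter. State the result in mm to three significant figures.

d ≈ 100 mm

Required P_cr = n·P = 3.7 × 227 = 839.9 kN
L_e = K·L = 0.7 × 3.47 = 2.429 m
Required I = P_cr·L_e²/(π²E) = 8.399×10^5 × 2.429² / (π² × 1.02×10^11) = 4.922×10^-6 m⁴
I_req = 4.922×10^6 mm⁴
Solid circle: I = πd⁴/64  ⇒  d = (64I/π)^(1/4) = (64×4.922×10^6/π)^(1/4) = 100 mm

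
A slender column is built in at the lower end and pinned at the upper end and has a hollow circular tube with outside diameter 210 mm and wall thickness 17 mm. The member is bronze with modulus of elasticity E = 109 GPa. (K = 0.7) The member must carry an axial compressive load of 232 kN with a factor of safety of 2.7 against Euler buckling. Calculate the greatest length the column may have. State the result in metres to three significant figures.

L_max ≈ 13.0 m

Inner diameter d_i = 210 − 2×17 = 176.0 mm
I = π(d_o⁴ − d_i⁴)/64 = π(210⁴ − 176.0⁴)/64 = 4.837×10^7 mm⁴
I = 4.837×10^-5 m⁴
Required critical load P_cr = n·P = 2.7 × 232 = 626.4 kN = 6.264×10^5 N
From P_cr = π²EI/(K·L)²:  L = (1/K)·√(π²EI/P_cr) = (1/0.7)·√(π²×1.09×10^11×4.837×10^-5/6.264×10^5)
L = 13.0 m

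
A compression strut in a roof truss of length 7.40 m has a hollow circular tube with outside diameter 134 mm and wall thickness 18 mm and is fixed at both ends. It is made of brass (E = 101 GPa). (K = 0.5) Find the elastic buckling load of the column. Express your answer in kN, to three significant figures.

Inner diameter d_i = 134 − 2×18 = 98.00 mm
I = π(d_o⁴ − d_i⁴)/64 = π(134⁴ − 98.00⁴)/64 = 1.130×10^7 mm⁴
I = 1.130×10^7 mm⁴ = 1.130×10^-5 m⁴
Effective length L_e = K·L = 0.5 × 7.40 = 3.700 m
P_cr = π²EI / L_e² = π² × 101×10⁹ × 1.130×10^-5 / 3.700² = 8.227×10^5 N

P_cr ≈ 823 kN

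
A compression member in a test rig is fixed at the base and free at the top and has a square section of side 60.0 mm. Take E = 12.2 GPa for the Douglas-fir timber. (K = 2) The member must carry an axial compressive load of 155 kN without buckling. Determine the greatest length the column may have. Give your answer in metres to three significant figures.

L_max ≈ 0.458 m

I = a⁴/12 = 60.0⁴/12 = 1.080×10^6 mm⁴
I = 1.080×10^-6 m⁴
At the buckling limit P_cr = P = 1.550×10^5 N
From P_cr = π²EI/(K·L)²:  L = (1/K)·√(π²EI/P_cr) = (1/2)·√(π²×1.22×10^10×1.080×10^-6/1.550×10^5)
L = 0.458 m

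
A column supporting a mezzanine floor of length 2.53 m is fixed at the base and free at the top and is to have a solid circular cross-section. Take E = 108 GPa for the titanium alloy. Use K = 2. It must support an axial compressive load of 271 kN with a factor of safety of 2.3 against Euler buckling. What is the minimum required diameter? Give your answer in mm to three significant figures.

Required P_cr = n·P = 2.3 × 271 = 623.3 kN
L_e = K·L = 2 × 2.53 = 5.060 m
Required I = P_cr·L_e²/(π²E) = 6.233×10^5 × 5.060² / (π² × 1.08×10^11) = 1.497×10^-5 m⁴
I_req = 1.497×10^7 mm⁴
Solid circle: I = πd⁴/64  ⇒  d = (64I/π)^(1/4) = (64×1.497×10^7/π)^(1/4) = 132 mm

d ≈ 132 mm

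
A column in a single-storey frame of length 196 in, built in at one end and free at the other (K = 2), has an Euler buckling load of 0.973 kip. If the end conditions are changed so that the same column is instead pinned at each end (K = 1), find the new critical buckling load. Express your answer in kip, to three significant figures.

P_cr ≈ 3.89 kip

P_cr ∝ 1/K², so P_cr,new = P_cr,old × (K_old/K_new)² = 0.973 × (2/1)²
= 0.973 × 4.000 = 3.89 kip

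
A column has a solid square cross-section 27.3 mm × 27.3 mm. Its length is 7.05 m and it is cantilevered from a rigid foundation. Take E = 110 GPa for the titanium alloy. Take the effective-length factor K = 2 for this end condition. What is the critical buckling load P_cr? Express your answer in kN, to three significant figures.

P_cr ≈ 0.253 kN

I = a⁴/12 = 27.3⁴/12 = 4.629×10^4 mm⁴
I = 4.629×10^4 mm⁴ = 4.629×10^-8 m⁴
Effective length L_e = K·L = 2 × 7.05 = 14.10 m
P_cr = π²EI / L_e² = π² × 110×10⁹ × 4.629×10^-8 / 14.10² = 252.8 N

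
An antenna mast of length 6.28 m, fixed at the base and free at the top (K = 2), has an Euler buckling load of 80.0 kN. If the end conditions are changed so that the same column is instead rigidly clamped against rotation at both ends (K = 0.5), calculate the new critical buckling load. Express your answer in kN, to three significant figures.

P_cr ∝ 1/K², so P_cr,new = P_cr,old × (K_old/K_new)² = 80.0 × (2/0.5)²
= 80.0 × 16.00 = 1280 kN

P_cr ≈ 1280 kN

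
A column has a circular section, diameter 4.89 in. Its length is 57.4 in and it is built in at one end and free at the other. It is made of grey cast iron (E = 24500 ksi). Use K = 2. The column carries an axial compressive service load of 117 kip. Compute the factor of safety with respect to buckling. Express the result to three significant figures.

I = πd⁴/64 = π×4.89⁴/64 = 28.07 in⁴
Effective length L_e = K·L = 2 × 57.4 = 114.8 in
P_cr = π²EI / L_e² = π² × 24500×10³ × 28.07 / 114.8² = 5.150×10^5 lb
Factor of safety n = P_cr / P = 514.98 / 117 = 4.40

n ≈ 4.40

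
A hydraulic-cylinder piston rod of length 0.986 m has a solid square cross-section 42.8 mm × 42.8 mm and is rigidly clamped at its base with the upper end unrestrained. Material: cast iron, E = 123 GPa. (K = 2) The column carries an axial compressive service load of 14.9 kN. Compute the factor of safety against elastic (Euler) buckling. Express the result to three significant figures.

n ≈ 5.86

I = a⁴/12 = 42.8⁴/12 = 2.796×10^5 mm⁴
I = 2.796×10^5 mm⁴ = 2.796×10^-7 m⁴
Effective length L_e = K·L = 2 × 0.986 = 1.972 m
P_cr = π²EI / L_e² = π² × 123×10⁹ × 2.796×10^-7 / 1.972² = 8.729×10^4 N
Factor of safety n = P_cr / P = 87.294 / 14.9 = 5.86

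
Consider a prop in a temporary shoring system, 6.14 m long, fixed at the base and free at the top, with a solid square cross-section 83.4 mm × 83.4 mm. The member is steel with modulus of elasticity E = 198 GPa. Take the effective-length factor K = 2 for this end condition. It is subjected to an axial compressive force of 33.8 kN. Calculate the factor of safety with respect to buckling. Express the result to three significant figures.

I = a⁴/12 = 83.4⁴/12 = 4.032×10^6 mm⁴
I = 4.032×10^6 mm⁴ = 4.032×10^-6 m⁴
Effective length L_e = K·L = 2 × 6.14 = 12.28 m
P_cr = π²EI / L_e² = π² × 198×10⁹ × 4.032×10^-6 / 12.28² = 5.225×10^4 N
Factor of safety n = P_cr / P = 52.246 / 33.8 = 1.55

n ≈ 1.55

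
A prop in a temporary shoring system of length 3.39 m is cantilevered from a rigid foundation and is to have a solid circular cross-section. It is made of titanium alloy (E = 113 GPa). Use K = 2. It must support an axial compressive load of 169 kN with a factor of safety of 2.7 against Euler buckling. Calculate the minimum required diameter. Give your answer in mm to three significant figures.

d ≈ 140 mm

Required P_cr = n·P = 2.7 × 169 = 456.3 kN
L_e = K·L = 2 × 3.39 = 6.780 m
Required I = P_cr·L_e²/(π²E) = 4.563×10^5 × 6.780² / (π² × 1.13×10^11) = 1.881×10^-5 m⁴
I_req = 1.881×10^7 mm⁴
Solid circle: I = πd⁴/64  ⇒  d = (64I/π)^(1/4) = (64×1.881×10^7/π)^(1/4) = 140 mm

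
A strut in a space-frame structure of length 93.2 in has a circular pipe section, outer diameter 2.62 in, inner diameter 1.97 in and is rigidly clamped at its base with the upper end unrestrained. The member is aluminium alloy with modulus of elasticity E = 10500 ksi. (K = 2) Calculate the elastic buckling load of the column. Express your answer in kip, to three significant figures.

P_cr ≈ 4.69 kip

d_o = 2.62 in, d_i = 1.97 in
I = π(d_o⁴ − d_i⁴)/64 = π(2.62⁴ − 1.970⁴)/64 = 1.574 in⁴
Effective length L_e = K·L = 2 × 93.2 = 186.4 in
P_cr = π²EI / L_e² = π² × 10500×10³ × 1.574 / 186.4² = 4.694×10^3 lb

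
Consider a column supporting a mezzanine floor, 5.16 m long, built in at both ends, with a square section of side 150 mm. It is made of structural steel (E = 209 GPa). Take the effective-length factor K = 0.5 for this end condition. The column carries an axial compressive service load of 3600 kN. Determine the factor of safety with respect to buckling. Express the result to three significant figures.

I = a⁴/12 = 150⁴/12 = 4.219×10^7 mm⁴
I = 4.219×10^7 mm⁴ = 4.219×10^-5 m⁴
Effective length L_e = K·L = 0.5 × 5.16 = 2.580 m
P_cr = π²EI / L_e² = π² × 209×10⁹ × 4.219×10^-5 / 2.580² = 1.307×10^7 N
Factor of safety n = P_cr / P = 13073 / 3600 = 3.63

n ≈ 3.63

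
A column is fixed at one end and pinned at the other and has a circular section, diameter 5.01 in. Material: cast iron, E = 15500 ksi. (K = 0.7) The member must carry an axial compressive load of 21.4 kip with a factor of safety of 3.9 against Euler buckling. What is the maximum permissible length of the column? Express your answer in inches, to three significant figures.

I = πd⁴/64 = π×5.01⁴/64 = 30.93 in⁴
Required critical load P_cr = n·P = 3.9 × 21.4 = 83.46 kip = 8.346×10^4 lb
From P_cr = π²EI/(K·L)²:  L = (1/K)·√(π²EI/P_cr) = (1/0.7)·√(π²×1.55×10^7×30.93/8.346×10^4)
L = 340 in

L_max ≈ 340 in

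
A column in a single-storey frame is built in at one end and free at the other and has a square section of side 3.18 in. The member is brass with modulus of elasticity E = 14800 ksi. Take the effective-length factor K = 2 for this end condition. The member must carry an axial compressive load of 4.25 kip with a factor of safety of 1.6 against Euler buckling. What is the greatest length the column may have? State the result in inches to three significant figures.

L_max ≈ 214 in

I = a⁴/12 = 3.18⁴/12 = 8.522 in⁴
Required critical load P_cr = n·P = 1.6 × 4.25 = 6.800 kip = 6.800×10^3 lb
From P_cr = π²EI/(K·L)²:  L = (1/K)·√(π²EI/P_cr) = (1/2)·√(π²×1.48×10^7×8.522/6.800×10^3)
L = 214 in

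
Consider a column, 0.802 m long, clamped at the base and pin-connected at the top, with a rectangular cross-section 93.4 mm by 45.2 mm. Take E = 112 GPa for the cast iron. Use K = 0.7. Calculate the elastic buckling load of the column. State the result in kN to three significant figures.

Buckling occurs about the weak axis: I_min = h·b³/12 with b = 45.2 mm (the shorter side).
I_min = 93.4×45.2³/12 = 7.188×10^5 mm⁴
I = 7.188×10^5 mm⁴ = 7.188×10^-7 m⁴
Effective length L_e = K·L = 0.7 × 0.802 = 0.5614 m
P_cr = π²EI / L_e² = π² × 112×10⁹ × 7.188×10^-7 / 0.5614² = 2.521×10^6 N

P_cr ≈ 2520 kN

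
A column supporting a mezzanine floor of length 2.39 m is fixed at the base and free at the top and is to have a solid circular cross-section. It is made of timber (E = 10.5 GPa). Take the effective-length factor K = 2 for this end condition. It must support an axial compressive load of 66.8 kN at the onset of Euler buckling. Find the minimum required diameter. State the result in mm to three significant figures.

d ≈ 132 mm

L_e = K·L = 2 × 2.39 = 4.780 m
Required I = P_cr·L_e²/(π²E) = 6.680×10^4 × 4.780² / (π² × 1.05×10^10) = 1.473×10^-5 m⁴
I_req = 1.473×10^7 mm⁴
Solid circle: I = πd⁴/64  ⇒  d = (64I/π)^(1/4) = (64×1.473×10^7/π)^(1/4) = 132 mm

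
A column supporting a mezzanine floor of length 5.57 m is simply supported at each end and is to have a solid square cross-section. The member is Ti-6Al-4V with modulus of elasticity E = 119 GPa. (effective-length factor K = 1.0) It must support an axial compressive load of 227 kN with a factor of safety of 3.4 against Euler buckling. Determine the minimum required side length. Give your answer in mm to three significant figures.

Required P_cr = n·P = 3.4 × 227 = 771.8 kN
L_e = K·L = 1 × 5.57 = 5.570 m
Required I = P_cr·L_e²/(π²E) = 7.718×10^5 × 5.570² / (π² × 1.19×10^11) = 2.039×10^-5 m⁴
I_req = 2.039×10^7 mm⁴
Solid square: I = a⁴/12  ⇒  a = (12I)^(1/4) = (12×2.039×10^7)^(1/4) = 125 mm

a ≈ 125 mm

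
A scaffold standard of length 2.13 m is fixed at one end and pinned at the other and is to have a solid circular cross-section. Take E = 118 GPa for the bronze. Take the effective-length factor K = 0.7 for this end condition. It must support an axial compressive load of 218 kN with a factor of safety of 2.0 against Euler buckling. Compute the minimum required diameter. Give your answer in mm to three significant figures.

Required P_cr = n·P = 2.0 × 218 = 436.0 kN
L_e = K·L = 0.7 × 2.13 = 1.491 m
Required I = P_cr·L_e²/(π²E) = 4.360×10^5 × 1.491² / (π² × 1.18×10^11) = 8.323×10^-7 m⁴
I_req = 8.323×10^5 mm⁴
Solid circle: I = πd⁴/64  ⇒  d = (64I/π)^(1/4) = (64×8.323×10^5/π)^(1/4) = 64.2 mm

d ≈ 64.2 mm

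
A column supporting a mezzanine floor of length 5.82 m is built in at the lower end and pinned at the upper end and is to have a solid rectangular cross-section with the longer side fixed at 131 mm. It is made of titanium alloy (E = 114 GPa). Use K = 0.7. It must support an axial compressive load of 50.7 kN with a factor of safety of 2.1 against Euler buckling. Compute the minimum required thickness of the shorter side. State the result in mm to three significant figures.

Required P_cr = n·P = 2.1 × 50.7 = 106.5 kN
L_e = K·L = 0.7 × 5.82 = 4.074 m
Required I = P_cr·L_e²/(π²E) = 1.065×10^5 × 4.074² / (π² × 1.14×10^11) = 1.571×10^-6 m⁴
I_req = 1.571×10^6 mm⁴
Rectangle, weak axis: I_min = h·b³/12 with h = 131 mm fixed  ⇒  b = (12I/h)^(1/3) = 52.4 mm

b ≈ 52.4 mm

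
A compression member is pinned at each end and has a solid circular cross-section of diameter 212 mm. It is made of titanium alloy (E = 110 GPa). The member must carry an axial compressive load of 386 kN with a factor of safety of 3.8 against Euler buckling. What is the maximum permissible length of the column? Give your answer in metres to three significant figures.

L_max ≈ 8.57 m

I = πd⁴/64 = π×212⁴/64 = 9.915×10^7 mm⁴
I = 9.915×10^-5 m⁴
Required critical load P_cr = n·P = 3.8 × 386 = 1467 kN = 1.467×10^6 N
From P_cr = π²EI/(K·L)²:  L = (1/K)·√(π²EI/P_cr) = (1/1)·√(π²×1.10×10^11×9.915×10^-5/1.467×10^6)
L = 8.57 m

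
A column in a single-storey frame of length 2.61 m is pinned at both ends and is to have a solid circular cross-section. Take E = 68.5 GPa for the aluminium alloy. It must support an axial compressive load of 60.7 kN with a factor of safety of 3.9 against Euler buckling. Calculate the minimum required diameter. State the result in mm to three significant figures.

Required P_cr = n·P = 3.9 × 60.7 = 236.7 kN
L_e = K·L = 1 × 2.61 = 2.610 m
Required I = P_cr·L_e²/(π²E) = 2.367×10^5 × 2.610² / (π² × 6.85×10^10) = 2.385×10^-6 m⁴
I_req = 2.385×10^6 mm⁴
Solid circle: I = πd⁴/64  ⇒  d = (64I/π)^(1/4) = (64×2.385×10^6/π)^(1/4) = 83.5 mm

d ≈ 83.5 mm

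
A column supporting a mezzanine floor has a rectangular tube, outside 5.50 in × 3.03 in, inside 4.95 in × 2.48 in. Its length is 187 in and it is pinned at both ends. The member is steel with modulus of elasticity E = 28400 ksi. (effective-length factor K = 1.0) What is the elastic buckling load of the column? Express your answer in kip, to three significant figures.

Weak-axis I_min = (h_o·b_o³ − h_i·b_i³)/12 with b_o = 3.03, b_i = 2.480 in (shorter outer/inner sides).
I_min = (5.50×3.03³ − 4.950×2.480³)/12 = 6.458 in⁴
Effective length L_e = K·L = 1 × 187 = 187.0 in
P_cr = π²EI / L_e² = π² × 28400×10³ × 6.458 / 187.0² = 5.177×10^4 lb

P_cr ≈ 51.8 kip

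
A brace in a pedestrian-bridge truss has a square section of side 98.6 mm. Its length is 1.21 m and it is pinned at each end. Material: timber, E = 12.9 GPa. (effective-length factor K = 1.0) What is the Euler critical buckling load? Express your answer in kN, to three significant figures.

P_cr ≈ 685 kN

I = a⁴/12 = 98.6⁴/12 = 7.876×10^6 mm⁴
I = 7.876×10^6 mm⁴ = 7.876×10^-6 m⁴
Effective length L_e = K·L = 1 × 1.21 = 1.210 m
P_cr = π²EI / L_e² = π² × 12.9×10⁹ × 7.876×10^-6 / 1.210² = 6.849×10^5 N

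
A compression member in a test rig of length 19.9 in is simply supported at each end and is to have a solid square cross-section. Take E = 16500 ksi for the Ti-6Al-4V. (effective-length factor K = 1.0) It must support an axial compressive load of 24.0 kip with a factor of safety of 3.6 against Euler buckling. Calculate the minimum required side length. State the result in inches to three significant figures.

Required P_cr = n·P = 3.6 × 24.0 = 86.40 kip
L_e = K·L = 1 × 19.9 = 19.90 in
Required I = P_cr·L_e²/(π²E) = 8.640×10^4 × 19.90² / (π² × 1.65×10^7) = 0.2101 in⁴
Solid square: I = a⁴/12  ⇒  a = (12I)^(1/4) = (12×0.2101)^(1/4) = 1.26 in

a ≈ 1.26 in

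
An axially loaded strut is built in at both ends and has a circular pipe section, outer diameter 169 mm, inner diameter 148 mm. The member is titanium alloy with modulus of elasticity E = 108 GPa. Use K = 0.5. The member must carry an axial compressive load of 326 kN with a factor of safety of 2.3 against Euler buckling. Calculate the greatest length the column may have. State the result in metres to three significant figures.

L_max ≈ 9.68 m

d_o = 169 mm, d_i = 148 mm
I = π(d_o⁴ − d_i⁴)/64 = π(169⁴ − 148.0⁴)/64 = 1.649×10^7 mm⁴
I = 1.649×10^-5 m⁴
Required critical load P_cr = n·P = 2.3 × 326 = 749.8 kN = 7.498×10^5 N
From P_cr = π²EI/(K·L)²:  L = (1/K)·√(π²EI/P_cr) = (1/0.5)·√(π²×1.08×10^11×1.649×10^-5/7.498×10^5)
L = 9.68 m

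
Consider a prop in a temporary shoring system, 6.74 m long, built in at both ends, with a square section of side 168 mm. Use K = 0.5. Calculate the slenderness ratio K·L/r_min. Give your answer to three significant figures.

λ ≈ 69.5

I = a⁴/12 = 168⁴/12 = 6.638×10^7 mm⁴
A = 2.822×10^4 mm²;  r_min = √(I/A) = √(6.638×10^7/2.822×10^4) = 48.50 mm
L_e = K·L = 0.5 × 6.74 m = 3.370 m = 3370.0 mm
λ = L_e / r_min = 3370.0 / 48.50 = 69.5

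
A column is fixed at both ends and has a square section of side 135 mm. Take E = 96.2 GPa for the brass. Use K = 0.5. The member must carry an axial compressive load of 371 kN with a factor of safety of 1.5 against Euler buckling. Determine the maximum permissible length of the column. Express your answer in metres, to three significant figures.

L_max ≈ 13.7 m

I = a⁴/12 = 135⁴/12 = 2.768×10^7 mm⁴
I = 2.768×10^-5 m⁴
Required critical load P_cr = n·P = 1.5 × 371 = 556.5 kN = 5.565×10^5 N
From P_cr = π²EI/(K·L)²:  L = (1/K)·√(π²EI/P_cr) = (1/0.5)·√(π²×9.62×10^10×2.768×10^-5/5.565×10^5)
L = 13.7 m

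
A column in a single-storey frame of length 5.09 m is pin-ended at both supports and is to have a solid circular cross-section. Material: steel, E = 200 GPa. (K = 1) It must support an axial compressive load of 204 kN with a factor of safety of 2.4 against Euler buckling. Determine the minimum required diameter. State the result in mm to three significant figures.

Required P_cr = n·P = 2.4 × 204 = 489.6 kN
L_e = K·L = 1 × 5.09 = 5.090 m
Required I = P_cr·L_e²/(π²E) = 4.896×10^5 × 5.090² / (π² × 2.00×10^11) = 6.426×10^-6 m⁴
I_req = 6.426×10^6 mm⁴
Solid circle: I = πd⁴/64  ⇒  d = (64I/π)^(1/4) = (64×6.426×10^6/π)^(1/4) = 107 mm

d ≈ 107 mm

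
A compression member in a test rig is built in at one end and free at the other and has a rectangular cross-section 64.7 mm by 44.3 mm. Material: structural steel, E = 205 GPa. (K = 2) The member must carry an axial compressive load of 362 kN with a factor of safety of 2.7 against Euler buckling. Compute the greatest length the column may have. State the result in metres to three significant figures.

Buckling occurs about the weak axis: I_min = h·b³/12 with b = 44.3 mm (the shorter side).
I_min = 64.7×44.3³/12 = 4.687×10^5 mm⁴
I = 4.687×10^-7 m⁴
Required critical load P_cr = n·P = 2.7 × 362 = 977.4 kN = 9.774×10^5 N
From P_cr = π²EI/(K·L)²:  L = (1/K)·√(π²EI/P_cr) = (1/2)·√(π²×2.05×10^11×4.687×10^-7/9.774×10^5)
L = 0.493 m

L_max ≈ 0.493 m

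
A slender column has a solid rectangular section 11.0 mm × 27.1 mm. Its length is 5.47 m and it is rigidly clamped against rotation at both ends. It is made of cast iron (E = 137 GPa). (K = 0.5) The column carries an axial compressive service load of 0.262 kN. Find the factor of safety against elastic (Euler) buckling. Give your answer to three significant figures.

n ≈ 2.07

Buckling occurs about the weak axis: I_min = h·b³/12 with b = 11.0 mm (the shorter side).
I_min = 27.1×11.0³/12 = 3.006×10^3 mm⁴
I = 3.006×10^3 mm⁴ = 3.006×10^-9 m⁴
Effective length L_e = K·L = 0.5 × 5.47 = 2.735 m
P_cr = π²EI / L_e² = π² × 137×10⁹ × 3.006×10^-9 / 2.735² = 543.3 N
Factor of safety n = P_cr / P = 0.54334 / 0.262 = 2.07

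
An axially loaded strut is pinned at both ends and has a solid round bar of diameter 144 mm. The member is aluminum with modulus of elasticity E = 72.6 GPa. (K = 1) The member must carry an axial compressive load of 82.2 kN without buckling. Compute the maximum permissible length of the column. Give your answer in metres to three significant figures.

I = πd⁴/64 = π×144⁴/64 = 2.111×10^7 mm⁴
I = 2.111×10^-5 m⁴
At the buckling limit P_cr = P = 8.220×10^4 N
From P_cr = π²EI/(K·L)²:  L = (1/K)·√(π²EI/P_cr) = (1/1)·√(π²×7.26×10^10×2.111×10^-5/8.220×10^4)
L = 13.6 m

L_max ≈ 13.6 m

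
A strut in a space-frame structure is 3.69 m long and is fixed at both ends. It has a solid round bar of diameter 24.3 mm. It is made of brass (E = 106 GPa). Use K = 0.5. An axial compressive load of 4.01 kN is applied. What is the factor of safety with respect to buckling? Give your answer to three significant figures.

I = πd⁴/64 = π×24.3⁴/64 = 1.712×10^4 mm⁴
I = 1.712×10^4 mm⁴ = 1.712×10^-8 m⁴
Effective length L_e = K·L = 0.5 × 3.69 = 1.845 m
P_cr = π²EI / L_e² = π² × 106×10⁹ × 1.712×10^-8 / 1.845² = 5.260×10^3 N
Factor of safety n = P_cr / P = 5.2603 / 4.01 = 1.31

n ≈ 1.31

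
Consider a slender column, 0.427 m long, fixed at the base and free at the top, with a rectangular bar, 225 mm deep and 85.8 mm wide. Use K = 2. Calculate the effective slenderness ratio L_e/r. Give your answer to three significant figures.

λ ≈ 34.5

For a rectangle r_min = b/√12 = 85.8/√12 = 24.77 mm
L_e = K·L = 2 × 0.427 m = 0.8540 m = 854.00 mm
λ = L_e / r_min = 854.00 / 24.77 = 34.5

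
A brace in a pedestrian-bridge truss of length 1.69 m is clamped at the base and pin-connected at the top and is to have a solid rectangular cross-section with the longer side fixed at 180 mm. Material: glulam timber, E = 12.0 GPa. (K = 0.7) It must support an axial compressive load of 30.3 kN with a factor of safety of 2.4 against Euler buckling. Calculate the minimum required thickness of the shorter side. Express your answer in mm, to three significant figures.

Required P_cr = n·P = 2.4 × 30.3 = 72.72 kN
L_e = K·L = 0.7 × 1.69 = 1.183 m
Required I = P_cr·L_e²/(π²E) = 7.272×10^4 × 1.183² / (π² × 1.20×10^10) = 8.593×10^-7 m⁴
I_req = 8.593×10^5 mm⁴
Rectangle, weak axis: I_min = h·b³/12 with h = 180 mm fixed  ⇒  b = (12I/h)^(1/3) = 38.5 mm

b ≈ 38.5 mm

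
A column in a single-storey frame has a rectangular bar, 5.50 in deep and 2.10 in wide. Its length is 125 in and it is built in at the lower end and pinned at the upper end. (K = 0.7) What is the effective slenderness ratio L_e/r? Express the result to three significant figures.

Buckling occurs about the weak axis: I_min = h·b³/12 with b = 2.10 in (the shorter side).
I_min = 5.50×2.10³/12 = 4.245 in⁴
A = 11.55 in²;  r_min = √(I/A) = √(4.245/11.55) = 0.6062 in
L_e = K·L = 0.7 × 125 = 87.50 in
λ = L_e / r_min = 87.500 / 0.6062 = 144

λ ≈ 144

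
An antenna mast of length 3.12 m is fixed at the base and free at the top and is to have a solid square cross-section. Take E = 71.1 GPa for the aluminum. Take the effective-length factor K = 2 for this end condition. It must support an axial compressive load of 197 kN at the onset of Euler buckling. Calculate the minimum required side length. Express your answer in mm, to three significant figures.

a ≈ 107 mm

L_e = K·L = 2 × 3.12 = 6.240 m
Required I = P_cr·L_e²/(π²E) = 1.970×10^5 × 6.240² / (π² × 7.11×10^10) = 1.093×10^-5 m⁴
I_req = 1.093×10^7 mm⁴
Solid square: I = a⁴/12  ⇒  a = (12I)^(1/4) = (12×1.093×10^7)^(1/4) = 107 mm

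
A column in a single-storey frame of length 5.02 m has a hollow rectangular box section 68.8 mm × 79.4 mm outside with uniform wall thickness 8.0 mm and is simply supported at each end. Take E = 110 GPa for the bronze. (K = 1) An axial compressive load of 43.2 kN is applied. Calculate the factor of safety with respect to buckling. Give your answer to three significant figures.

Inner dimensions: h_i = 79.4 − 2×8.0 = 63.40 mm, b_i = 68.8 − 2×8.0 = 52.80 mm
Weak-axis I_min = (h_o·b_o³ − h_i·b_i³)/12 with b_o = 68.8, b_i = 52.80 mm (shorter outer/inner sides).
I_min = (79.4×68.8³ − 63.40×52.80³)/12 = 1.377×10^6 mm⁴
I = 1.377×10^6 mm⁴ = 1.377×10^-6 m⁴
Effective length L_e = K·L = 1 × 5.02 = 5.020 m
P_cr = π²EI / L_e² = π² × 110×10⁹ × 1.377×10^-6 / 5.020² = 5.933×10^4 N
Factor of safety n = P_cr / P = 59.326 / 43.2 = 1.37

n ≈ 1.37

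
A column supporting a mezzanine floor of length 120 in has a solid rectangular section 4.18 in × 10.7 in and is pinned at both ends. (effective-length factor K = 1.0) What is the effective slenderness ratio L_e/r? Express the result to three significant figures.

For a rectangle r_min = b/√12 = 4.18/√12 = 1.207 in
L_e = K·L = 1 × 120 = 120.0 in
λ = L_e / r_min = 120.00 / 1.207 = 99.4

λ ≈ 99.4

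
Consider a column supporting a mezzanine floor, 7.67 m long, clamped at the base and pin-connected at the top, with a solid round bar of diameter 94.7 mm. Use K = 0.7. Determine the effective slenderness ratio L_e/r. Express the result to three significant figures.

For a solid circle r = d/4 = 94.7/4 = 23.68 mm
L_e = K·L = 0.7 × 7.67 m = 5.369 m = 5369.0 mm
λ = L_e / r_min = 5369.0 / 23.68 = 227

λ ≈ 227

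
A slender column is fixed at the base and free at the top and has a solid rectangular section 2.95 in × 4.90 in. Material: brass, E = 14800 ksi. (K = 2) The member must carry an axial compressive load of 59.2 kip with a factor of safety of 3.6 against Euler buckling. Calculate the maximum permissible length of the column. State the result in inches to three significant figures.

Buckling occurs about the weak axis: I_min = h·b³/12 with b = 2.95 in (the shorter side).
I_min = 4.90×2.95³/12 = 10.48 in⁴
Required critical load P_cr = n·P = 3.6 × 59.2 = 213.1 kip = 2.131×10^5 lb
From P_cr = π²EI/(K·L)²:  L = (1/K)·√(π²EI/P_cr) = (1/2)·√(π²×1.48×10^7×10.48/2.131×10^5)
L = 42.4 in

L_max ≈ 42.4 in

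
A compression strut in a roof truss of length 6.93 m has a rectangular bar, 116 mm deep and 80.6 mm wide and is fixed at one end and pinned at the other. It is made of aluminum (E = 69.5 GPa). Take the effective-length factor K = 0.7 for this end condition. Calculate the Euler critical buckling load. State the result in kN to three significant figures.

P_cr ≈ 148 kN

Buckling occurs about the weak axis: I_min = h·b³/12 with b = 80.6 mm (the shorter side).
I_min = 116×80.6³/12 = 5.062×10^6 mm⁴
I = 5.062×10^6 mm⁴ = 5.062×10^-6 m⁴
Effective length L_e = K·L = 0.7 × 6.93 = 4.851 m
P_cr = π²EI / L_e² = π² × 69.5×10⁹ × 5.062×10^-6 / 4.851² = 1.475×10^5 N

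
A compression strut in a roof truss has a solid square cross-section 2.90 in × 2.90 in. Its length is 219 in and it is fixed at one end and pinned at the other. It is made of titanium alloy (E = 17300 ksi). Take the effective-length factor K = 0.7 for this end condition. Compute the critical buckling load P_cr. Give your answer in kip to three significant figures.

P_cr ≈ 42.8 kip

I = a⁴/12 = 2.90⁴/12 = 5.894 in⁴
Effective length L_e = K·L = 0.7 × 219 = 153.3 in
P_cr = π²EI / L_e² = π² × 17300×10³ × 5.894 / 153.3² = 4.282×10^4 lb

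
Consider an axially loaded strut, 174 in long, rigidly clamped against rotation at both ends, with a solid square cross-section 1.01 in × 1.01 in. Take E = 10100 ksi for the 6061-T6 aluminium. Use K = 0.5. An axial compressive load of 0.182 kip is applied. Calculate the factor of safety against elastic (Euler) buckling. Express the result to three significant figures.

n ≈ 6.28

I = a⁴/12 = 1.01⁴/12 = 8.672×10^-2 in⁴
Effective length L_e = K·L = 0.5 × 174 = 87.00 in
P_cr = π²EI / L_e² = π² × 10100×10³ × 8.672×10^-2 / 87.00² = 1.142×10^3 lb
Factor of safety n = P_cr / P = 1.1421 / 0.182 = 6.28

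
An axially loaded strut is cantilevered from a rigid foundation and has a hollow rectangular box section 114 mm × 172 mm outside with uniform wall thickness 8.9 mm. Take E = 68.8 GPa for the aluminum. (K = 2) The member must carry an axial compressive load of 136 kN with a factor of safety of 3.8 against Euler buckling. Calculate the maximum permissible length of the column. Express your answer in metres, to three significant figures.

Inner dimensions: h_i = 172 − 2×8.9 = 154.2 mm, b_i = 114 − 2×8.9 = 96.20 mm
Weak-axis I_min = (h_o·b_o³ − h_i·b_i³)/12 with b_o = 114, b_i = 96.20 mm (shorter outer/inner sides).
I_min = (172×114³ − 154.2×96.20³)/12 = 9.795×10^6 mm⁴
I = 9.795×10^-6 m⁴
Required critical load P_cr = n·P = 3.8 × 136 = 516.8 kN = 5.168×10^5 N
From P_cr = π²EI/(K·L)²:  L = (1/K)·√(π²EI/P_cr) = (1/2)·√(π²×6.88×10^10×9.795×10^-6/5.168×10^5)
L = 1.79 m

L_max ≈ 1.79 m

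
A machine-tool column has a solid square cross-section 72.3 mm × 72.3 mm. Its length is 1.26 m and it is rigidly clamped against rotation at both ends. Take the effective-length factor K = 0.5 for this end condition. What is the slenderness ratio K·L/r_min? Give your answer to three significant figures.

For a square r = a/√12 = 72.3/√12 = 20.87 mm
L_e = K·L = 0.5 × 1.26 m = 0.6300 m = 630.00 mm
λ = L_e / r_min = 630.00 / 20.87 = 30.2

λ ≈ 30.2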